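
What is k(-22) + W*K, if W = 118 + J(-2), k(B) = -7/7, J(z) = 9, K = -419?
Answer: -53214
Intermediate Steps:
k(B) = -1 (k(B) = -7*⅐ = -1)
W = 127 (W = 118 + 9 = 127)
k(-22) + W*K = -1 + 127*(-419) = -1 - 53213 = -53214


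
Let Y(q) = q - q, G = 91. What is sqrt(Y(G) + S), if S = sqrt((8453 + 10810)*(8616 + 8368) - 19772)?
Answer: sqrt(2)*81785755**(1/4) ≈ 134.49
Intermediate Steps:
Y(q) = 0
S = 2*sqrt(81785755) (S = sqrt(19263*16984 - 19772) = sqrt(327162792 - 19772) = sqrt(327143020) = 2*sqrt(81785755) ≈ 18087.)
sqrt(Y(G) + S) = sqrt(0 + 2*sqrt(81785755)) = sqrt(2*sqrt(81785755)) = sqrt(2)*81785755**(1/4)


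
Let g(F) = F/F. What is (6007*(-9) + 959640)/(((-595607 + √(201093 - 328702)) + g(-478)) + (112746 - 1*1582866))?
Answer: -1870673953902/4267224034685 - 905577*I*√127609/4267224034685 ≈ -0.43838 - 7.5809e-5*I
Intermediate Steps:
g(F) = 1
(6007*(-9) + 959640)/(((-595607 + √(201093 - 328702)) + g(-478)) + (112746 - 1*1582866)) = (6007*(-9) + 959640)/(((-595607 + √(201093 - 328702)) + 1) + (112746 - 1*1582866)) = (-54063 + 959640)/(((-595607 + √(-127609)) + 1) + (112746 - 1582866)) = 905577/(((-595607 + I*√127609) + 1) - 1470120) = 905577/((-595606 + I*√127609) - 1470120) = 905577/(-2065726 + I*√127609)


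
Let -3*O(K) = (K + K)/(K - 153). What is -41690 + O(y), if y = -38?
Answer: -23888446/573 ≈ -41690.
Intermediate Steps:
O(K) = -2*K/(3*(-153 + K)) (O(K) = -(K + K)/(3*(K - 153)) = -2*K/(3*(-153 + K)))
-41690 + O(y) = -41690 - 2*(-38)/(-459 + 3*(-38)) = -41690 - 2*(-38)/(-459 - 114) = -41690 - 2*(-38)/(-573) = -41690 - 2*(-38)*(-1/573) = -41690 - 76/573 = -23888446/573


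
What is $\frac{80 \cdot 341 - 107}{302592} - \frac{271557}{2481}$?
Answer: $- \frac{27367853177}{250243584} \approx -109.36$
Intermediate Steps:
$\frac{80 \cdot 341 - 107}{302592} - \frac{271557}{2481} = \left(27280 - 107\right) \frac{1}{302592} - \frac{90519}{827} = 27173 \cdot \frac{1}{302592} - \frac{90519}{827} = \frac{27173}{302592} - \frac{90519}{827} = - \frac{27367853177}{250243584}$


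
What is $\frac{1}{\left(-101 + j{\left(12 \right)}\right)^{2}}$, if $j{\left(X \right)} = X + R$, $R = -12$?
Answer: $\frac{1}{10201} \approx 9.803 \cdot 10^{-5}$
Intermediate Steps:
$j{\left(X \right)} = -12 + X$ ($j{\left(X \right)} = X - 12 = -12 + X$)
$\frac{1}{\left(-101 + j{\left(12 \right)}\right)^{2}} = \frac{1}{\left(-101 + \left(-12 + 12\right)\right)^{2}} = \frac{1}{\left(-101 + 0\right)^{2}} = \frac{1}{\left(-101\right)^{2}} = \frac{1}{10201}$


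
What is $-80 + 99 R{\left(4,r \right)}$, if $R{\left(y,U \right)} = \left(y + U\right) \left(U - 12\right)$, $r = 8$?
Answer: $-4832$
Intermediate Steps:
$R{\left(y,U \right)} = \left(-12 + U\right) \left(U + y\right)$ ($R{\left(y,U \right)} = \left(U + y\right) \left(-12 + U\right) = \left(-12 + U\right) \left(U + y\right)$)
$-80 + 99 R{\left(4,r \right)} = -80 + 99 \left(8^{2} - 96 - 48 + 8 \cdot 4\right) = -80 + 99 \left(64 - 96 - 48 + 32\right) = -80 + 99 \left(-48\right) = -80 - 4752 = -4832$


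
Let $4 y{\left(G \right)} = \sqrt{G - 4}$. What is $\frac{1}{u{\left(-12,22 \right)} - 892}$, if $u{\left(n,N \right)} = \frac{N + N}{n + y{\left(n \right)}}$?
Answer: $- \frac{32467}{29078792} + \frac{11 i}{29078792} \approx -0.0011165 + 3.7828 \cdot 10^{-7} i$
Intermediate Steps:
$y{\left(G \right)} = \frac{\sqrt{-4 + G}}{4}$ ($y{\left(G \right)} = \frac{\sqrt{G - 4}}{4} = \frac{\sqrt{-4 + G}}{4}$)
$u{\left(n,N \right)} = \frac{2 N}{n + \frac{\sqrt{-4 + n}}{4}}$ ($u{\left(n,N \right)} = \frac{N + N}{n + \frac{\sqrt{-4 + n}}{4}} = \frac{2 N}{n + \frac{\sqrt{-4 + n}}{4}}$)
$\frac{1}{u{\left(-12,22 \right)} - 892} = \frac{1}{8 \cdot 22 \frac{1}{\sqrt{-4 - 12} + 4 \left(-12\right)} - 892} = \frac{1}{8 \cdot 22 \frac{1}{\sqrt{-16} - 48} - 892} = \frac{1}{8 \cdot 22 \frac{1}{4 i - 48} - 892} = \frac{1}{8 \cdot 22 \frac{1}{-48 + 4 i} - 892} = \frac{1}{8 \cdot 22 \frac{-48 - 4 i}{2320} - 892} = \frac{1}{\left(- \frac{528}{145} - \frac{44 i}{145}\right) - 892} = \frac{1}{- \frac{129868}{145} - \frac{44 i}{145}} = \frac{145 \left(- \frac{129868}{145} + \frac{44 i}{145}\right)}{116315168}$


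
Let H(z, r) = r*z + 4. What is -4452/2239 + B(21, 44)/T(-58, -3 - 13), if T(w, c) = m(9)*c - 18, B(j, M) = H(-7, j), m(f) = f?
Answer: -401047/362718 ≈ -1.1057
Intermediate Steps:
H(z, r) = 4 + r*z
B(j, M) = 4 - 7*j (B(j, M) = 4 + j*(-7) = 4 - 7*j)
T(w, c) = -18 + 9*c (T(w, c) = 9*c - 18 = -18 + 9*c)
-4452/2239 + B(21, 44)/T(-58, -3 - 13) = -4452/2239 + (4 - 7*21)/(-18 + 9*(-3 - 13)) = -4452*1/2239 + (4 - 147)/(-18 + 9*(-16)) = -4452/2239 - 143/(-18 - 144) = -4452/2239 - 143/(-162) = -4452/2239 - 143*(-1/162) = -4452/2239 + 143/162 = -401047/362718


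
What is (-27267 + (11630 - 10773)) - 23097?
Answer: -49507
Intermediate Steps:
(-27267 + (11630 - 10773)) - 23097 = (-27267 + 857) - 23097 = -26410 - 23097 = -49507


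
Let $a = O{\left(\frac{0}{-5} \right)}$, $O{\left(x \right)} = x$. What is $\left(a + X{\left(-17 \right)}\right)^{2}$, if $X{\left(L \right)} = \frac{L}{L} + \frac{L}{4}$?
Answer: $\frac{169}{16} \approx 10.563$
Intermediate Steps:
$X{\left(L \right)} = 1 + \frac{L}{4}$ ($X{\left(L \right)} = 1 + L \frac{1}{4} = 1 + \frac{L}{4}$)
$a = 0$ ($a = \frac{0}{-5} = 0 \left(- \frac{1}{5}\right) = 0$)
$\left(a + X{\left(-17 \right)}\right)^{2} = \left(0 + \left(1 + \frac{1}{4} \left(-17\right)\right)\right)^{2} = \left(0 + \left(1 - \frac{17}{4}\right)\right)^{2} = \left(0 - \frac{13}{4}\right)^{2} = \left(- \frac{13}{4}\right)^{2} = \frac{169}{16}$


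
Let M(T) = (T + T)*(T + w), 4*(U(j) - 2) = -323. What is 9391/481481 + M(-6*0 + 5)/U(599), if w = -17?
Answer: 2229229/1444443 ≈ 1.5433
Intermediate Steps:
U(j) = -315/4 (U(j) = 2 + (¼)*(-323) = 2 - 323/4 = -315/4)
M(T) = 2*T*(-17 + T) (M(T) = (T + T)*(T - 17) = (2*T)*(-17 + T) = 2*T*(-17 + T))
9391/481481 + M(-6*0 + 5)/U(599) = 9391/481481 + (2*(-6*0 + 5)*(-17 + (-6*0 + 5)))/(-315/4) = 9391*(1/481481) + (2*(0 + 5)*(-17 + (0 + 5)))*(-4/315) = 9391/481481 + (2*5*(-17 + 5))*(-4/315) = 9391/481481 + (2*5*(-12))*(-4/315) = 9391/481481 - 120*(-4/315) = 9391/481481 + 32/21 = 2229229/1444443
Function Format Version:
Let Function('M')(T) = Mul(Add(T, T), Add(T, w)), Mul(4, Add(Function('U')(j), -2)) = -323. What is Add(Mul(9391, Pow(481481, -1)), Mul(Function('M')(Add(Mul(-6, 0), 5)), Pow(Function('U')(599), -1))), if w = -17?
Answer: Rational(2229229, 1444443) ≈ 1.5433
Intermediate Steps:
Function('U')(j) = Rational(-315, 4) (Function('U')(j) = Add(2, Mul(Rational(1, 4), -323)) = Add(2, Rational(-323, 4)) = Rational(-315, 4))
Function('M')(T) = Mul(2, T, Add(-17, T)) (Function('M')(T) = Mul(Add(T, T), Add(T, -17)) = Mul(Mul(2, T), Add(-17, T)) = Mul(2, T, Add(-17, T)))
Add(Mul(9391, Pow(481481, -1)), Mul(Function('M')(Add(Mul(-6, 0), 5)), Pow(Function('U')(599), -1))) = Add(Mul(9391, Pow(481481, -1)), Mul(Mul(2, Add(Mul(-6, 0), 5), Add(-17, Add(Mul(-6, 0), 5))), Pow(Rational(-315, 4), -1))) = Add(Mul(9391, Rational(1, 481481)), Mul(Mul(2, Add(0, 5), Add(-17, Add(0, 5))), Rational(-4, 315))) = Add(Rational(9391, 481481), Mul(Mul(2, 5, Add(-17, 5)), Rational(-4, 315))) = Add(Rational(9391, 481481), Mul(Mul(2, 5, -12), Rational(-4, 315))) = Add(Rational(9391, 481481), Mul(-120, Rational(-4, 315))) = Add(Rational(9391, 481481), Rational(32, 21)) = Rational(2229229, 1444443)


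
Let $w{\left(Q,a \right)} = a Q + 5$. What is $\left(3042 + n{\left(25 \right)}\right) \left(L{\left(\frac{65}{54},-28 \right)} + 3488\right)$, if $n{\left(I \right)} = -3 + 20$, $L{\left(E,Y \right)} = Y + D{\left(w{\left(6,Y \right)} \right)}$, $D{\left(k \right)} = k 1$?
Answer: $10085523$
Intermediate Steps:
$w{\left(Q,a \right)} = 5 + Q a$ ($w{\left(Q,a \right)} = Q a + 5 = 5 + Q a$)
$D{\left(k \right)} = k$
$L{\left(E,Y \right)} = 5 + 7 Y$ ($L{\left(E,Y \right)} = Y + \left(5 + 6 Y\right) = 5 + 7 Y$)
$n{\left(I \right)} = 17$
$\left(3042 + n{\left(25 \right)}\right) \left(L{\left(\frac{65}{54},-28 \right)} + 3488\right) = \left(3042 + 17\right) \left(\left(5 + 7 \left(-28\right)\right) + 3488\right) = 3059 \left(\left(5 - 196\right) + 3488\right) = 3059 \left(-191 + 3488\right) = 3059 \cdot 3297 = 10085523$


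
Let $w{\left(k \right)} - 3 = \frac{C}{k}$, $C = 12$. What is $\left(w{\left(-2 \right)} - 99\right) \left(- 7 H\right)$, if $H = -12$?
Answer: $-8568$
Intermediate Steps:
$w{\left(k \right)} = 3 + \frac{12}{k}$
$\left(w{\left(-2 \right)} - 99\right) \left(- 7 H\right) = \left(\left(3 + \frac{12}{-2}\right) - 99\right) \left(\left(-7\right) \left(-12\right)\right) = \left(\left(3 + 12 \left(- \frac{1}{2}\right)\right) - 99\right) 84 = \left(\left(3 - 6\right) - 99\right) 84 = \left(-3 - 99\right) 84 = \left(-102\right) 84 = -8568$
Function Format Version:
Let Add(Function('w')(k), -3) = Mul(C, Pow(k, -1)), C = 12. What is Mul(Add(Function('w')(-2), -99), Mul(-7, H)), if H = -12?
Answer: -8568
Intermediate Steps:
Function('w')(k) = Add(3, Mul(12, Pow(k, -1)))
Mul(Add(Function('w')(-2), -99), Mul(-7, H)) = Mul(Add(Add(3, Mul(12, Pow(-2, -1))), -99), Mul(-7, -12)) = Mul(Add(Add(3, Mul(12, Rational(-1, 2))), -99), 84) = Mul(Add(Add(3, -6), -99), 84) = Mul(Add(-3, -99), 84) = Mul(-102, 84) = -8568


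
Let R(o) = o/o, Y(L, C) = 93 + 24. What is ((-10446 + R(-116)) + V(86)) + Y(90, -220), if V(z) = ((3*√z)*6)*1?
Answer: -10328 + 18*√86 ≈ -10161.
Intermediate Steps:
Y(L, C) = 117
V(z) = 18*√z (V(z) = (18*√z)*1 = 18*√z)
R(o) = 1
((-10446 + R(-116)) + V(86)) + Y(90, -220) = ((-10446 + 1) + 18*√86) + 117 = (-10445 + 18*√86) + 117 = -10328 + 18*√86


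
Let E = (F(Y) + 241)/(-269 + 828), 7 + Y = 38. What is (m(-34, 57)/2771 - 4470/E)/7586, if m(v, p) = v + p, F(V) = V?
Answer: -203646311/168166448 ≈ -1.2110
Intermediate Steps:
Y = 31 (Y = -7 + 38 = 31)
m(v, p) = p + v
E = 272/559 (E = (31 + 241)/(-269 + 828) = 272/559 ≈ 0.48658)
(m(-34, 57)/2771 - 4470/E)/7586 = ((57 - 34)/2771 - 4470/272/559)/7586 = (23*(1/2771) - 4470*559/272)*(1/7586) = (23/2771 - 1249365/136)*(1/7586) = -203646311/22168*1/7586 = -203646311/168166448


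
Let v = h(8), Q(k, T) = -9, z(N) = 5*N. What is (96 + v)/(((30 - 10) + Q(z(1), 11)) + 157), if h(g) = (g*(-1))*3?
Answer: 3/7 ≈ 0.42857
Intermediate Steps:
h(g) = -3*g (h(g) = -g*3 = -3*g)
v = -24 (v = -3*8 = -24)
(96 + v)/(((30 - 10) + Q(z(1), 11)) + 157) = (96 - 24)/(((30 - 10) - 9) + 157) = 72/((20 - 9) + 157) = 72/(11 + 157) = 72/168 = 72*(1/168) = 3/7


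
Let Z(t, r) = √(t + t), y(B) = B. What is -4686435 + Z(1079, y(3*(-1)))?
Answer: -4686435 + √2158 ≈ -4.6864e+6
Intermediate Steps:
Z(t, r) = √2*√t (Z(t, r) = √(2*t) = √2*√t)
-4686435 + Z(1079, y(3*(-1))) = -4686435 + √2*√1079 = -4686435 + √2158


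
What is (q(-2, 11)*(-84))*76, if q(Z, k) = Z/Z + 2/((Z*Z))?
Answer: -9576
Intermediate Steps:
q(Z, k) = 1 + 2/Z² (q(Z, k) = 1 + 2/(Z²) = 1 + 2/Z²)
(q(-2, 11)*(-84))*76 = ((1 + 2/(-2)²)*(-84))*76 = ((1 + 2*(¼))*(-84))*76 = ((1 + ½)*(-84))*76 = ((3/2)*(-84))*76 = -126*76 = -9576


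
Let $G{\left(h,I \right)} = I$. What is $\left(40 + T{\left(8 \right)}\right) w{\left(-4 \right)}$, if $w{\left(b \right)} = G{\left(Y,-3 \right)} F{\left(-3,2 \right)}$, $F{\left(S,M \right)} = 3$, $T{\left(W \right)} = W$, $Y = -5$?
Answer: $-432$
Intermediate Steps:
$w{\left(b \right)} = -9$ ($w{\left(b \right)} = \left(-3\right) 3 = -9$)
$\left(40 + T{\left(8 \right)}\right) w{\left(-4 \right)} = \left(40 + 8\right) \left(-9\right) = 48 \left(-9\right) = -432$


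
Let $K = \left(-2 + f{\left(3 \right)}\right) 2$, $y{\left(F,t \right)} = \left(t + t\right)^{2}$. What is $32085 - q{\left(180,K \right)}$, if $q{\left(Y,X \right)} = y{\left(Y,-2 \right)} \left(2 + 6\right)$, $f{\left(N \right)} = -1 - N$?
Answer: $31957$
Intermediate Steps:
$y{\left(F,t \right)} = 4 t^{2}$ ($y{\left(F,t \right)} = \left(2 t\right)^{2} = 4 t^{2}$)
$K = -12$ ($K = \left(-2 - 4\right) 2 = \left(-6\right) 2 = -12$)
$q{\left(Y,X \right)} = 128$ ($q{\left(Y,X \right)} = 4 \left(-2\right)^{2} \left(2 + 6\right) = 4 \cdot 4 \cdot 8 = 16 \cdot 8 = 128$)
$32085 - q{\left(180,K \right)} = 32085 - 128 = 31957$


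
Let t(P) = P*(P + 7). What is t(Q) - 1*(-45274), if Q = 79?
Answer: 52068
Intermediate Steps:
t(P) = P*(7 + P)
t(Q) - 1*(-45274) = 79*(7 + 79) - 1*(-45274) = 79*86 + 45274 = 6794 + 45274 = 52068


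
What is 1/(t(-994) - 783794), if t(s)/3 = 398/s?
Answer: -497/389546215 ≈ -1.2758e-6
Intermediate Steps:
t(s) = 1194/s (t(s) = 3*(398/s) = 1194/s)
1/(t(-994) - 783794) = 1/(1194/(-994) - 783794) = 1/(1194*(-1/994) - 783794) = 1/(-597/497 - 783794) = 1/(-389546215/497) = -497/389546215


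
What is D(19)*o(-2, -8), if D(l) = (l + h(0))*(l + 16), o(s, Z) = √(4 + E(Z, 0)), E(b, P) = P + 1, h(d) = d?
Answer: 665*√5 ≈ 1487.0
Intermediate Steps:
E(b, P) = 1 + P
o(s, Z) = √5 (o(s, Z) = √(4 + (1 + 0)) = √(4 + 1) = √5)
D(l) = l*(16 + l) (D(l) = (l + 0)*(l + 16) = l*(16 + l))
D(19)*o(-2, -8) = (19*(16 + 19))*√5 = (19*35)*√5 = 665*√5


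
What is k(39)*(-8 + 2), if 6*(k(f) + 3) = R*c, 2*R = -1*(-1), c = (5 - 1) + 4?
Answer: 14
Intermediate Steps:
c = 8 (c = 4 + 4 = 8)
R = ½ (R = (-1*(-1))/2 = (½)*1 = ½ ≈ 0.50000)
k(f) = -7/3 (k(f) = -3 + ((½)*8)/6 = -3 + (⅙)*4 = -3 + ⅔ = -7/3)
k(39)*(-8 + 2) = -7*(-8 + 2)/3 = -7/3*(-6) = 14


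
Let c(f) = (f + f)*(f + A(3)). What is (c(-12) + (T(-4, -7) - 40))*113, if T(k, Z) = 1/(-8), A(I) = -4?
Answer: 310863/8 ≈ 38858.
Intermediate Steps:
T(k, Z) = -⅛
c(f) = 2*f*(-4 + f) (c(f) = (f + f)*(f - 4) = (2*f)*(-4 + f) = 2*f*(-4 + f))
(c(-12) + (T(-4, -7) - 40))*113 = (2*(-12)*(-4 - 12) + (-⅛ - 40))*113 = (2*(-12)*(-16) - 321/8)*113 = (384 - 321/8)*113 = (2751/8)*113 = 310863/8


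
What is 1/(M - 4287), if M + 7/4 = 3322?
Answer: -4/3867 ≈ -0.0010344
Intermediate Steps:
M = 13281/4 (M = -7/4 + 3322 = 13281/4 ≈ 3320.3)
1/(M - 4287) = 1/(13281/4 - 4287) = 1/(-3867/4) = -4/3867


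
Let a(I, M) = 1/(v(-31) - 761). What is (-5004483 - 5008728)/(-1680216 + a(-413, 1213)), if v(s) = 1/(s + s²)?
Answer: 181708713021/30490707446 ≈ 5.9595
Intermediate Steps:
a(I, M) = -930/707729 (a(I, M) = 1/(1/((-31)*(1 - 31)) - 761) = 1/(-1/31/(-30) - 761) = 1/(-1/31*(-1/30) - 761) = 1/(1/930 - 761) = 1/(-707729/930) = -930/707729)
(-5004483 - 5008728)/(-1680216 + a(-413, 1213)) = (-5004483 - 5008728)/(-1680216 - 930/707729) = -10013211/(-1189137590394/707729) = -10013211*(-707729/1189137590394) = 181708713021/30490707446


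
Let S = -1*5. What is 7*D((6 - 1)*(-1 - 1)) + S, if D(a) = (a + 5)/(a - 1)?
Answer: -20/11 ≈ -1.8182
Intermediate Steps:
D(a) = (5 + a)/(-1 + a)
S = -5
7*D((6 - 1)*(-1 - 1)) + S = 7*((5 + (6 - 1)*(-1 - 1))/(-1 + (6 - 1)*(-1 - 1))) - 5 = 7*((5 + 5*(-2))/(-1 + 5*(-2))) - 5 = 7*((5 - 10)/(-1 - 10)) - 5 = 7*(-5/(-11)) - 5 = 7*(-1/11*(-5)) - 5 = 7*(5/11) - 5 = 35/11 - 5 = -20/11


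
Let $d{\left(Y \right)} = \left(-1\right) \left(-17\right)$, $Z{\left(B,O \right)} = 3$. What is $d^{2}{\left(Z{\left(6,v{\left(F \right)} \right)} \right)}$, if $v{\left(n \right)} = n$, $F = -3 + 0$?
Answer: $289$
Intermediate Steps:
$F = -3$
$d{\left(Y \right)} = 17$
$d^{2}{\left(Z{\left(6,v{\left(F \right)} \right)} \right)} = 17^{2} = 289$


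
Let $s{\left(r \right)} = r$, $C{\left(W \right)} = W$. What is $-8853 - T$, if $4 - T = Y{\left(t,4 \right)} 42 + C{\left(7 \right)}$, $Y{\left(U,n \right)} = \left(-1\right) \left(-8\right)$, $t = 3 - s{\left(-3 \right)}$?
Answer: $-8514$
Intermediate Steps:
$t = 6$ ($t = 3 - -3 = 3 + 3 = 6$)
$Y{\left(U,n \right)} = 8$
$T = -339$ ($T = 4 - \left(8 \cdot 42 + 7\right) = 4 - \left(336 + 7\right) = 4 - 343 = -339$)
$-8853 - T = -8853 - -339 = -8853 + 339 = -8514$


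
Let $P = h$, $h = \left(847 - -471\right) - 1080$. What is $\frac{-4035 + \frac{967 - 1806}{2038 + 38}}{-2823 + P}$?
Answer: $\frac{8377499}{5366460} \approx 1.5611$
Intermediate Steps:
$h = 238$ ($h = \left(847 + 471\right) - 1080 = 1318 - 1080 = 238$)
$P = 238$
$\frac{-4035 + \frac{967 - 1806}{2038 + 38}}{-2823 + P} = \frac{-4035 + \frac{967 - 1806}{2038 + 38}}{-2823 + 238} = \frac{-4035 - \frac{839}{2076}}{-2585} = \left(-4035 - \frac{839}{2076}\right) \left(- \frac{1}{2585}\right) = \left(- \frac{8377499}{2076}\right) \left(- \frac{1}{2585}\right) = \frac{8377499}{5366460}$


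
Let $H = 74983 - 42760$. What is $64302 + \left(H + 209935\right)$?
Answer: $306460$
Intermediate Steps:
$H = 32223$
$64302 + \left(H + 209935\right) = 64302 + \left(32223 + 209935\right) = 64302 + 242158 = 306460$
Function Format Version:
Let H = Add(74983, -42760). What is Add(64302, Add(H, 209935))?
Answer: 306460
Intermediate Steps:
H = 32223
Add(64302, Add(H, 209935)) = Add(64302, Add(32223, 209935)) = Add(64302, 242158) = 306460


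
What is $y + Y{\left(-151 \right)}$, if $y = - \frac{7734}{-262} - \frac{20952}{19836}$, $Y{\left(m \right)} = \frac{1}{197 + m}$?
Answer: $\frac{94578031}{3320326} \approx 28.485$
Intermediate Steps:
$y = \frac{2054475}{72181}$ ($y = \left(-7734\right) \left(- \frac{1}{262}\right) - \frac{582}{551} = \frac{3867}{131} - \frac{582}{551} = \frac{2054475}{72181} \approx 28.463$)
$y + Y{\left(-151 \right)} = \frac{2054475}{72181} + \frac{1}{197 - 151} = \frac{2054475}{72181} + \frac{1}{46} = \frac{94578031}{3320326}$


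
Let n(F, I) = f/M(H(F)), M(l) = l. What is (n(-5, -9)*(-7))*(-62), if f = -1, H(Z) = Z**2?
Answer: -434/25 ≈ -17.360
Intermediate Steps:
n(F, I) = -1/F**2 (n(F, I) = -1/(F**2) = -1/F**2)
(n(-5, -9)*(-7))*(-62) = (-1/(-5)**2*(-7))*(-62) = (-1*1/25*(-7))*(-62) = -1/25*(-7)*(-62) = (7/25)*(-62) = -434/25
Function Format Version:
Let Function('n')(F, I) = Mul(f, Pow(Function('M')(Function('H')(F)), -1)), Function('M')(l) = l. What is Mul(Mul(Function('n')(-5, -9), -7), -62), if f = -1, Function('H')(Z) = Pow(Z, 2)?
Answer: Rational(-434, 25) ≈ -17.360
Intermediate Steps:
Function('n')(F, I) = Mul(-1, Pow(F, -2)) (Function('n')(F, I) = Mul(-1, Pow(Pow(F, 2), -1)) = Mul(-1, Pow(F, -2)))
Mul(Mul(Function('n')(-5, -9), -7), -62) = Mul(Mul(Mul(-1, Pow(-5, -2)), -7), -62) = Mul(Mul(Mul(-1, Rational(1, 25)), -7), -62) = Mul(Mul(Rational(-1, 25), -7), -62) = Mul(Rational(7, 25), -62) = Rational(-434, 25)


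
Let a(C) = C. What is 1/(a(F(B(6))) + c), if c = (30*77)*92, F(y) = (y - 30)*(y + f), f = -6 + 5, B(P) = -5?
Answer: 1/212730 ≈ 4.7008e-6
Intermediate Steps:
f = -1
F(y) = (-1 + y)*(-30 + y) (F(y) = (y - 30)*(y - 1) = (-30 + y)*(-1 + y) = (-1 + y)*(-30 + y))
c = 212520 (c = 2310*92 = 212520)
1/(a(F(B(6))) + c) = 1/((30 + (-5)² - 31*(-5)) + 212520) = 1/((30 + 25 + 155) + 212520) = 1/(210 + 212520) = 1/212730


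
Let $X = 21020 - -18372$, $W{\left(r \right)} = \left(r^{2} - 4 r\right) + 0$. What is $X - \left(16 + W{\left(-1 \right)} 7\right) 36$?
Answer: $37556$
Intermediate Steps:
$W{\left(r \right)} = r^{2} - 4 r$
$X = 39392$ ($X = 21020 + 18372 = 39392$)
$X - \left(16 + W{\left(-1 \right)} 7\right) 36 = 39392 - \left(16 + - (-4 - 1) 7\right) 36 = 39392 - \left(16 + \left(-1\right) \left(-5\right) 7\right) 36 = 39392 - \left(16 + 5 \cdot 7\right) 36 = 39392 - \left(16 + 35\right) 36 = 39392 - 51 \cdot 36 = 39392 - 1836 = 37556$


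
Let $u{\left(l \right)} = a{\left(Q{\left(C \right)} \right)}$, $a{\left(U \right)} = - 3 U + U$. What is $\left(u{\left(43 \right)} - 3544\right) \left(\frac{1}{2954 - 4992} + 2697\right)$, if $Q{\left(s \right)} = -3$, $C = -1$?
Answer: $- \frac{9723281965}{1019} \approx -9.542 \cdot 10^{6}$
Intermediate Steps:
$a{\left(U \right)} = - 2 U$
$u{\left(l \right)} = 6$ ($u{\left(l \right)} = \left(-2\right) \left(-3\right) = 6$)
$\left(u{\left(43 \right)} - 3544\right) \left(\frac{1}{2954 - 4992} + 2697\right) = \left(6 - 3544\right) \left(\frac{1}{2954 - 4992} + 2697\right) = - 3538 \left(\frac{1}{-2038} + 2697\right) = - 3538 \left(- \frac{1}{2038} + 2697\right) = \left(-3538\right) \frac{5496485}{2038} = - \frac{9723281965}{1019}$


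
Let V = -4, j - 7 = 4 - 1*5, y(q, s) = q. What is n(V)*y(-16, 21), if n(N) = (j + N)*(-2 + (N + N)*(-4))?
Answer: -960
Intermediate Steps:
j = 6 (j = 7 + (4 - 1*5) = 7 + (4 - 5) = 7 - 1 = 6)
n(N) = (-2 - 8*N)*(6 + N) (n(N) = (6 + N)*(-2 + (N + N)*(-4)) = (6 + N)*(-2 + (2*N)*(-4)) = (6 + N)*(-2 - 8*N) = (-2 - 8*N)*(6 + N))
n(V)*y(-16, 21) = (-12 - 50*(-4) - 8*(-4)²)*(-16) = (-12 + 200 - 8*16)*(-16) = (-12 + 200 - 128)*(-16) = 60*(-16) = -960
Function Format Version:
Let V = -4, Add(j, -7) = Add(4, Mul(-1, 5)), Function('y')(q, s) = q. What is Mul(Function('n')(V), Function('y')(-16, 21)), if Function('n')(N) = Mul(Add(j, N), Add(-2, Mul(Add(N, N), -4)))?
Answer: -960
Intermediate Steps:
j = 6 (j = Add(7, Add(4, Mul(-1, 5))) = Add(7, Add(4, -5)) = Add(7, -1) = 6)
Function('n')(N) = Mul(Add(-2, Mul(-8, N)), Add(6, N)) (Function('n')(N) = Mul(Add(6, N), Add(-2, Mul(Add(N, N), -4))) = Mul(Add(6, N), Add(-2, Mul(Mul(2, N), -4))) = Mul(Add(6, N), Add(-2, Mul(-8, N))) = Mul(Add(-2, Mul(-8, N)), Add(6, N)))
Mul(Function('n')(V), Function('y')(-16, 21)) = Mul(Add(-12, Mul(-50, -4), Mul(-8, Pow(-4, 2))), -16) = Mul(Add(-12, 200, Mul(-8, 16)), -16) = Mul(Add(-12, 200, -128), -16) = Mul(60, -16) = -960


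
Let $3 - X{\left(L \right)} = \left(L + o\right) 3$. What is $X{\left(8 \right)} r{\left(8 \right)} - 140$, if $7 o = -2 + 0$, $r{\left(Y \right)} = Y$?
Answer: $- \frac{2108}{7} \approx -301.14$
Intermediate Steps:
$o = - \frac{2}{7}$ ($o = \frac{-2 + 0}{7} = \frac{1}{7} \left(-2\right) = - \frac{2}{7} \approx -0.28571$)
$X{\left(L \right)} = \frac{27}{7} - 3 L$ ($X{\left(L \right)} = 3 - \left(L - \frac{2}{7}\right) 3 = 3 - \left(- \frac{2}{7} + L\right) 3 = 3 - \left(- \frac{6}{7} + 3 L\right) = \frac{27}{7} - 3 L$)
$X{\left(8 \right)} r{\left(8 \right)} - 140 = \left(\frac{27}{7} - 24\right) 8 - 140 = \left(- \frac{141}{7}\right) 8 - 140 = - \frac{1128}{7} - 140 = - \frac{2108}{7}$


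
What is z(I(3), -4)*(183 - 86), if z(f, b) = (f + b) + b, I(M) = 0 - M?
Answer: -1067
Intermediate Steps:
I(M) = -M
z(f, b) = f + 2*b (z(f, b) = (b + f) + b = f + 2*b)
z(I(3), -4)*(183 - 86) = (-1*3 + 2*(-4))*(183 - 86) = (-3 - 8)*97 = -11*97 = -1067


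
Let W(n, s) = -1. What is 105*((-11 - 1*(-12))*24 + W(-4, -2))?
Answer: 2415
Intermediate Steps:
105*((-11 - 1*(-12))*24 + W(-4, -2)) = 105*((-11 - 1*(-12))*24 - 1) = 105*((-11 + 12)*24 - 1) = 105*(1*24 - 1) = 105*(24 - 1) = 105*23 = 2415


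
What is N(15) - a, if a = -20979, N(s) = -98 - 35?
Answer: 20846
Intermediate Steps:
N(s) = -133
N(15) - a = -133 - 1*(-20979) = -133 + 20979 = 20846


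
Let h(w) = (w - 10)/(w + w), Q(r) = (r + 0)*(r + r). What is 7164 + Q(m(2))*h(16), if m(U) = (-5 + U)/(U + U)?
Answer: 917019/128 ≈ 7164.2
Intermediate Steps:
m(U) = (-5 + U)/(2*U) (m(U) = (-5 + U)/((2*U)) = (-5 + U)*(1/(2*U)) = (-5 + U)/(2*U))
Q(r) = 2*r**2 (Q(r) = r*(2*r) = 2*r**2)
h(w) = (-10 + w)/(2*w) (h(w) = (-10 + w)/((2*w)) = (-10 + w)*(1/(2*w)) = (-10 + w)/(2*w))
7164 + Q(m(2))*h(16) = 7164 + (2*((1/2)*(-5 + 2)/2)**2)*((1/2)*(-10 + 16)/16) = 7164 + (2*((1/2)*(1/2)*(-3))**2)*((1/2)*(1/16)*6) = 7164 + (2*(-3/4)**2)*(3/16) = 7164 + (2*(9/16))*(3/16) = 7164 + (9/8)*(3/16) = 7164 + 27/128 = 917019/128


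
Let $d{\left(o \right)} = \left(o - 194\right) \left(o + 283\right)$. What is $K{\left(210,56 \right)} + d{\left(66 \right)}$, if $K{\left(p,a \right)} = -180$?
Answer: $-44852$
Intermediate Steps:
$d{\left(o \right)} = \left(-194 + o\right) \left(283 + o\right)$
$K{\left(210,56 \right)} + d{\left(66 \right)} = -180 + \left(-54902 + 66^{2} + 89 \cdot 66\right) = -180 + \left(-54902 + 4356 + 5874\right) = -180 - 44672 = -44852$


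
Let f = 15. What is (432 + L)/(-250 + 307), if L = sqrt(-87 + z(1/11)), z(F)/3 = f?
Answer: 144/19 + I*sqrt(42)/57 ≈ 7.5789 + 0.1137*I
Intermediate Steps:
z(F) = 45 (z(F) = 3*15 = 45)
L = I*sqrt(42) (L = sqrt(-87 + 45) = sqrt(-42) = I*sqrt(42) ≈ 6.4807*I)
(432 + L)/(-250 + 307) = (432 + I*sqrt(42))/(-250 + 307) = (432 + I*sqrt(42))/57 = (432 + I*sqrt(42))*(1/57) = 144/19 + I*sqrt(42)/57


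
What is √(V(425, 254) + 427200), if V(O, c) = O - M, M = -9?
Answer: √427634 ≈ 653.94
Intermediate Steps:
V(O, c) = 9 + O (V(O, c) = O - 1*(-9) = O + 9 = 9 + O)
√(V(425, 254) + 427200) = √((9 + 425) + 427200) = √(434 + 427200) = √427634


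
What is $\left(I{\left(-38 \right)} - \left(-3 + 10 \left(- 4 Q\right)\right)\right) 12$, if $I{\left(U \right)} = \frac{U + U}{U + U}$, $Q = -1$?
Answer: $-432$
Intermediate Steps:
$I{\left(U \right)} = 1$ ($I{\left(U \right)} = \frac{2 U}{2 U} = 2 U \frac{1}{2 U} = 1$)
$\left(I{\left(-38 \right)} - \left(-3 + 10 \left(- 4 Q\right)\right)\right) 12 = \left(1 + \left(3 - 10 \left(\left(-4\right) \left(-1\right)\right)\right)\right) 12 = \left(1 + \left(3 - 40\right)\right) 12 = \left(1 - 37\right) 12 = \left(-36\right) 12 = -432$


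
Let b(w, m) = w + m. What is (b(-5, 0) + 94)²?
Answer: 7921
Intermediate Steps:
b(w, m) = m + w
(b(-5, 0) + 94)² = ((0 - 5) + 94)² = (-5 + 94)² = 89² = 7921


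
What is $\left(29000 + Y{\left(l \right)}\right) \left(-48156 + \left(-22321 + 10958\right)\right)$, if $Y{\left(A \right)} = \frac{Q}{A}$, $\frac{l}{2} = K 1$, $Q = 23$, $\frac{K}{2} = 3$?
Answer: $- \frac{20713980937}{12} \approx -1.7262 \cdot 10^{9}$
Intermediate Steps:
$K = 6$ ($K = 2 \cdot 3 = 6$)
$l = 12$ ($l = 2 \cdot 6 \cdot 1 = 2 \cdot 6 = 12$)
$Y{\left(A \right)} = \frac{23}{A}$
$\left(29000 + Y{\left(l \right)}\right) \left(-48156 + \left(-22321 + 10958\right)\right) = \left(29000 + \frac{23}{12}\right) \left(-48156 + \left(-22321 + 10958\right)\right) = \left(29000 + 23 \cdot \frac{1}{12}\right) \left(-48156 - 11363\right) = \left(29000 + \frac{23}{12}\right) \left(-59519\right) = \frac{348023}{12} \left(-59519\right) = - \frac{20713980937}{12}$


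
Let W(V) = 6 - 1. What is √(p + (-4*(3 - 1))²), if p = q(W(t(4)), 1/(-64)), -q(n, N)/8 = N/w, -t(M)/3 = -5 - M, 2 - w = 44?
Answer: √451563/84 ≈ 7.9998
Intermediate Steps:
w = -42 (w = 2 - 1*44 = 2 - 44 = -42)
t(M) = 15 + 3*M (t(M) = -3*(-5 - M) = 15 + 3*M)
W(V) = 5
q(n, N) = 4*N/21 (q(n, N) = -8*N/(-42) = -8*N*(-1)/42 = -(-4)*N/21 = 4*N/21)
p = -1/336 (p = (4/21)/(-64) = (4/21)*(-1/64) = -1/336 ≈ -0.0029762)
√(p + (-4*(3 - 1))²) = √(-1/336 + (-4*(3 - 1))²) = √(-1/336 + (-4*2)²) = √(-1/336 + (-8)²) = √(-1/336 + 64) = √(21503/336) = √451563/84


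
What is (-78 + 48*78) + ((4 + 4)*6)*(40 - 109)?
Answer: 354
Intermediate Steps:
(-78 + 48*78) + ((4 + 4)*6)*(40 - 109) = (-78 + 3744) + (8*6)*(-69) = 3666 + 48*(-69) = 3666 - 3312 = 354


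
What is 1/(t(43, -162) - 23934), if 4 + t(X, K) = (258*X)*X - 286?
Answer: 1/452818 ≈ 2.2084e-6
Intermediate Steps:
t(X, K) = -290 + 258*X**2 (t(X, K) = -4 + ((258*X)*X - 286) = -4 + (258*X**2 - 286) = -4 + (-286 + 258*X**2) = -290 + 258*X**2)
1/(t(43, -162) - 23934) = 1/((-290 + 258*43**2) - 23934) = 1/((-290 + 258*1849) - 23934) = 1/((-290 + 477042) - 23934) = 1/(476752 - 23934) = 1/452818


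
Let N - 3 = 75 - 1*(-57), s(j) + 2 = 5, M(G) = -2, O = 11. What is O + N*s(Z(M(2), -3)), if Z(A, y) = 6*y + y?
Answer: 416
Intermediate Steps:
Z(A, y) = 7*y
s(j) = 3 (s(j) = -2 + 5 = 3)
N = 135 (N = 3 + (75 - 1*(-57)) = 3 + (75 + 57) = 3 + 132 = 135)
O + N*s(Z(M(2), -3)) = 11 + 135*3 = 11 + 405 = 416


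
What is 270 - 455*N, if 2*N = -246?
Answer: 56235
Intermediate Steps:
N = -123 (N = (½)*(-246) = -123)
270 - 455*N = 270 - 455*(-123) = 270 + 55965 = 56235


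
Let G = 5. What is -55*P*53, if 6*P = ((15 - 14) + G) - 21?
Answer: 14575/2 ≈ 7287.5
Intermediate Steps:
P = -5/2 (P = (((15 - 14) + 5) - 21)/6 = ((1 + 5) - 21)/6 = (6 - 21)/6 = (⅙)*(-15) = -5/2 ≈ -2.5000)
-55*P*53 = -55*(-5/2)*53 = (275/2)*53 = 14575/2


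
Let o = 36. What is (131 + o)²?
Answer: 27889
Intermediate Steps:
(131 + o)² = (131 + 36)² = 167² = 27889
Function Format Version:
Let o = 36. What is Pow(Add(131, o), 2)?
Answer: 27889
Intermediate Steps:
Pow(Add(131, o), 2) = Pow(Add(131, 36), 2) = Pow(167, 2) = 27889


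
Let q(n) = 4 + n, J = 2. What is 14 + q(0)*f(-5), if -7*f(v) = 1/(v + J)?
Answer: 298/21 ≈ 14.190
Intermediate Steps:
f(v) = -1/(7*(2 + v)) (f(v) = -1/(7*(v + 2)) = -1/(7*(2 + v)))
14 + q(0)*f(-5) = 14 + (4 + 0)*(-1/(14 + 7*(-5))) = 14 + 4*(-1/(14 - 35)) = 14 + 4*(-1/(-21)) = 14 + 4*(-1*(-1/21)) = 14 + 4*(1/21) = 14 + 4/21 = 298/21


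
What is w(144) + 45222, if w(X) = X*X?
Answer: 65958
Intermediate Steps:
w(X) = X²
w(144) + 45222 = 144² + 45222 = 20736 + 45222 = 65958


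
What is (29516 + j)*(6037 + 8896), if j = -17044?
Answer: 186244376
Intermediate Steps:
(29516 + j)*(6037 + 8896) = (29516 - 17044)*(6037 + 8896) = 12472*14933 = 186244376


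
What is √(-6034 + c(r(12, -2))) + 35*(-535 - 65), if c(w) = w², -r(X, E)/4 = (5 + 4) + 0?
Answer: -21000 + I*√4738 ≈ -21000.0 + 68.833*I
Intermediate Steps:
r(X, E) = -36 (r(X, E) = -4*((5 + 4) + 0) = -4*(9 + 0) = -4*9 = -36)
√(-6034 + c(r(12, -2))) + 35*(-535 - 65) = √(-6034 + (-36)²) + 35*(-535 - 65) = √(-6034 + 1296) + 35*(-600) = √(-4738) - 21000 = I*√4738 - 21000 = -21000 + I*√4738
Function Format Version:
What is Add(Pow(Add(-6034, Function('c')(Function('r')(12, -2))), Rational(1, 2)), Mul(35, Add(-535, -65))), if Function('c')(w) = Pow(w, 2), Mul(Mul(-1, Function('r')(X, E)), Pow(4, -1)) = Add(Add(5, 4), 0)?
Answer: Add(-21000, Mul(I, Pow(4738, Rational(1, 2)))) ≈ Add(-21000., Mul(68.833, I))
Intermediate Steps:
Function('r')(X, E) = -36 (Function('r')(X, E) = Mul(-4, Add(Add(5, 4), 0)) = Mul(-4, Add(9, 0)) = Mul(-4, 9) = -36)
Add(Pow(Add(-6034, Function('c')(Function('r')(12, -2))), Rational(1, 2)), Mul(35, Add(-535, -65))) = Add(Pow(Add(-6034, Pow(-36, 2)), Rational(1, 2)), Mul(35, Add(-535, -65))) = Add(Pow(Add(-6034, 1296), Rational(1, 2)), Mul(35, -600)) = Add(Pow(-4738, Rational(1, 2)), -21000) = Add(Mul(I, Pow(4738, Rational(1, 2))), -21000) = Add(-21000, Mul(I, Pow(4738, Rational(1, 2))))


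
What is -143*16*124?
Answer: -283712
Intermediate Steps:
-143*16*124 = -2288*124 = -283712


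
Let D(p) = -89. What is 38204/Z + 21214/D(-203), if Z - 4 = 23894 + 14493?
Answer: -811026518/3416799 ≈ -237.36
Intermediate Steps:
Z = 38391 (Z = 4 + (23894 + 14493) = 4 + 38387 = 38391)
38204/Z + 21214/D(-203) = 38204/38391 + 21214/(-89) = 38204*(1/38391) + 21214*(-1/89) = 38204/38391 - 21214/89 = -811026518/3416799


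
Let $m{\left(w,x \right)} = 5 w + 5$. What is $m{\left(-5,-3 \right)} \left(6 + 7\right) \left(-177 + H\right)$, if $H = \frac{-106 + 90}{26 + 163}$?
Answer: $\frac{8701940}{189} \approx 46042.0$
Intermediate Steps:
$m{\left(w,x \right)} = 5 + 5 w$
$H = - \frac{16}{189} \approx -0.084656$
$m{\left(-5,-3 \right)} \left(6 + 7\right) \left(-177 + H\right) = \left(5 + 5 \left(-5\right)\right) \left(6 + 7\right) \left(-177 - \frac{16}{189}\right) = \left(5 - 25\right) 13 \left(- \frac{33469}{189}\right) = \left(-20\right) 13 \left(- \frac{33469}{189}\right) = \left(-260\right) \left(- \frac{33469}{189}\right) = \frac{8701940}{189}$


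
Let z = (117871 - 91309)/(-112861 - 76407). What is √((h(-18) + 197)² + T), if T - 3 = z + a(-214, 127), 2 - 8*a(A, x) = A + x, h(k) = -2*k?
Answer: √1945261924831034/189268 ≈ 233.03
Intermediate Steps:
z = -13281/94634 (z = 26562/(-189268) = 26562*(-1/189268) = -13281/94634 ≈ -0.14034)
a(A, x) = ¼ - A/8 - x/8 (a(A, x) = ¼ - (A + x)/8 = ¼ + (-A/8 - x/8) = ¼ - A/8 - x/8)
T = 5293697/378536 (T = 3 + (-13281/94634 + (¼ - ⅛*(-214) - ⅛*127)) = 3 + (-13281/94634 + (¼ + 107/4 - 127/8)) = 3 + (-13281/94634 + 89/8) = 3 + 4158089/378536 = 5293697/378536 ≈ 13.985)
√((h(-18) + 197)² + T) = √((-2*(-18) + 197)² + 5293697/378536) = √((36 + 197)² + 5293697/378536) = √(233² + 5293697/378536) = √(54289 + 5293697/378536) = √(20555634601/378536) = √1945261924831034/189268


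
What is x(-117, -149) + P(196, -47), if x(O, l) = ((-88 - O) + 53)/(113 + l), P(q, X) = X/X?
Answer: -23/18 ≈ -1.2778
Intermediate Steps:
P(q, X) = 1
x(O, l) = (-35 - O)/(113 + l)
x(-117, -149) + P(196, -47) = (-35 - 1*(-117))/(113 - 149) + 1 = (-35 + 117)/(-36) + 1 = -1/36*82 + 1 = -41/18 + 1 = -23/18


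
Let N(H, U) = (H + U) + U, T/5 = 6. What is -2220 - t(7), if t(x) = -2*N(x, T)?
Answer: -2086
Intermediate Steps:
T = 30 (T = 5*6 = 30)
N(H, U) = H + 2*U
t(x) = -120 - 2*x (t(x) = -2*(x + 2*30) = -2*(x + 60) = -2*(60 + x) = -120 - 2*x)
-2220 - t(7) = -2220 - (-120 - 2*7) = -2220 - (-120 - 14) = -2220 - 1*(-134) = -2220 + 134 = -2086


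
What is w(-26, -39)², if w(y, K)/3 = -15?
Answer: 2025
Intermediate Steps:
w(y, K) = -45 (w(y, K) = 3*(-15) = -45)
w(-26, -39)² = (-45)² = 2025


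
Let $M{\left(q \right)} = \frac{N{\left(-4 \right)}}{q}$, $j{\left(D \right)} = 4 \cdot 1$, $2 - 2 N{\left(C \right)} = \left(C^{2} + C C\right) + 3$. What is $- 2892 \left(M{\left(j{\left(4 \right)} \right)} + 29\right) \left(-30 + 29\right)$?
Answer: $\frac{143877}{2} \approx 71939.0$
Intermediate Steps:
$N{\left(C \right)} = - \frac{1}{2} - C^{2}$ ($N{\left(C \right)} = 1 - \frac{\left(C^{2} + C C\right) + 3}{2} = 1 - \frac{\left(C^{2} + C^{2}\right) + 3}{2} = 1 - \frac{2 C^{2} + 3}{2} = 1 - \frac{3 + 2 C^{2}}{2} = 1 - \left(\frac{3}{2} + C^{2}\right) = - \frac{1}{2} - C^{2}$)
$j{\left(D \right)} = 4$
$M{\left(q \right)} = - \frac{33}{2 q}$ ($M{\left(q \right)} = \frac{- \frac{1}{2} - \left(-4\right)^{2}}{q} = \frac{- \frac{1}{2} - 16}{q} = - \frac{33}{2 q}$)
$- 2892 \left(M{\left(j{\left(4 \right)} \right)} + 29\right) \left(-30 + 29\right) = - 2892 \left(- \frac{33}{2 \cdot 4} + 29\right) \left(-30 + 29\right) = - 2892 \left(\left(- \frac{33}{2}\right) \frac{1}{4} + 29\right) \left(-1\right) = - 2892 \left(- \frac{33}{8} + 29\right) \left(-1\right) = - 2892 \cdot \frac{199}{8} \left(-1\right) = \left(-2892\right) \left(- \frac{199}{8}\right) = \frac{143877}{2}$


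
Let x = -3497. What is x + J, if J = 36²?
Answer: -2201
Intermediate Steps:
J = 1296
x + J = -3497 + 1296 = -2201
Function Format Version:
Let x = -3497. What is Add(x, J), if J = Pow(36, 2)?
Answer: -2201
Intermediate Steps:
J = 1296
Add(x, J) = Add(-3497, 1296) = -2201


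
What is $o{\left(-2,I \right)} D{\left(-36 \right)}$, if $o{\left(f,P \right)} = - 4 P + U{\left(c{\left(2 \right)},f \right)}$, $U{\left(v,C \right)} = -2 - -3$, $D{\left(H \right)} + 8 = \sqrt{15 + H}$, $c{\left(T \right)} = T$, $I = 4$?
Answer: $120 - 15 i \sqrt{21} \approx 120.0 - 68.739 i$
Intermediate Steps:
$D{\left(H \right)} = -8 + \sqrt{15 + H}$
$U{\left(v,C \right)} = 1$ ($U{\left(v,C \right)} = -2 + 3 = 1$)
$o{\left(f,P \right)} = 1 - 4 P$ ($o{\left(f,P \right)} = - 4 P + 1 = 1 - 4 P$)
$o{\left(-2,I \right)} D{\left(-36 \right)} = \left(1 - 16\right) \left(-8 + \sqrt{15 - 36}\right) = \left(1 - 16\right) \left(-8 + \sqrt{-21}\right) = - 15 \left(-8 + i \sqrt{21}\right) = 120 - 15 i \sqrt{21}$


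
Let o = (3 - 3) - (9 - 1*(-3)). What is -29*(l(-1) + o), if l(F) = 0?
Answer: 348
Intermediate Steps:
o = -12 (o = 0 - (9 + 3) = 0 - 1*12 = 0 - 12 = -12)
-29*(l(-1) + o) = -29*(0 - 12) = -29*(-12) = 348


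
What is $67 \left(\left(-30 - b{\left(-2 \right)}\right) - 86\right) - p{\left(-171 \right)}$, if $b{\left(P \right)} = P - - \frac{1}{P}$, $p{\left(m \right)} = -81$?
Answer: $- \frac{15047}{2} \approx -7523.5$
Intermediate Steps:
$b{\left(P \right)} = P + \frac{1}{P}$
$67 \left(\left(-30 - b{\left(-2 \right)}\right) - 86\right) - p{\left(-171 \right)} = 67 \left(\left(-30 - \left(-2 + \frac{1}{-2}\right)\right) - 86\right) - -81 = 67 \left(\left(-30 - \left(-2 - \frac{1}{2}\right)\right) - 86\right) + 81 = 67 \left(\left(-30 - - \frac{5}{2}\right) - 86\right) + 81 = 67 \left(\left(-30 + \frac{5}{2}\right) - 86\right) + 81 = 67 \left(- \frac{55}{2} - 86\right) + 81 = 67 \left(- \frac{227}{2}\right) + 81 = - \frac{15209}{2} + 81 = - \frac{15047}{2}$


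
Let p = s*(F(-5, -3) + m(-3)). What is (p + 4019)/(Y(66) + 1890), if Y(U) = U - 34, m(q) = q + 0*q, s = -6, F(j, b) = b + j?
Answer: 4085/1922 ≈ 2.1254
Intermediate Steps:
m(q) = q (m(q) = q + 0 = q)
p = 66 (p = -6*((-3 - 5) - 3) = -6*(-8 - 3) = -6*(-11) = 66)
Y(U) = -34 + U
(p + 4019)/(Y(66) + 1890) = (66 + 4019)/((-34 + 66) + 1890) = 4085/(32 + 1890) = 4085/1922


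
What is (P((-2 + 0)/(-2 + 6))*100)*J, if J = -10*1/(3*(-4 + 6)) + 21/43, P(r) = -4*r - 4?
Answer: 30400/129 ≈ 235.66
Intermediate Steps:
P(r) = -4 - 4*r
J = -152/129 (J = -10/(2*3) + 21*(1/43) = -10/6 + 21/43 = -10*⅙ + 21/43 = -5/3 + 21/43 = -152/129 ≈ -1.1783)
(P((-2 + 0)/(-2 + 6))*100)*J = ((-4 - 4*(-2 + 0)/(-2 + 6))*100)*(-152/129) = ((-4 - (-8)/4)*100)*(-152/129) = ((-4 - 4*(-½))*100)*(-152/129) = ((-4 + 2)*100)*(-152/129) = -2*100*(-152/129) = -200*(-152/129) = 30400/129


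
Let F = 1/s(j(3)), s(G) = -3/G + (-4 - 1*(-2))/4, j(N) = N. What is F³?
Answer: -8/27 ≈ -0.29630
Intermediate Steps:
s(G) = -½ - 3/G (s(G) = -3/G + (-4 + 2)*(¼) = -3/G - 2*¼ = -3/G - ½ = -½ - 3/G)
F = -⅔ (F = 1/((½)*(-6 - 1*3)/3) = 1/((½)*(⅓)*(-6 - 3)) = 1/((½)*(⅓)*(-9)) = 1/(-3/2) = -⅔ ≈ -0.66667)
F³ = (-⅔)³ = -8/27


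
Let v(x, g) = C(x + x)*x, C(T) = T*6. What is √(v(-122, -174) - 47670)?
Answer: √130938 ≈ 361.85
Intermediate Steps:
C(T) = 6*T
v(x, g) = 12*x² (v(x, g) = (6*(x + x))*x = (6*(2*x))*x = (12*x)*x = 12*x²)
√(v(-122, -174) - 47670) = √(12*(-122)² - 47670) = √(12*14884 - 47670) = √(178608 - 47670) = √130938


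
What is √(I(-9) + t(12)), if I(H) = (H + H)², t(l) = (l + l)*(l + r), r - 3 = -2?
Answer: 2*√159 ≈ 25.219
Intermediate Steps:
r = 1 (r = 3 - 2 = 1)
t(l) = 2*l*(1 + l) (t(l) = (l + l)*(l + 1) = (2*l)*(1 + l) = 2*l*(1 + l))
I(H) = 4*H² (I(H) = (2*H)² = 4*H²)
√(I(-9) + t(12)) = √(4*(-9)² + 2*12*(1 + 12)) = √(4*81 + 2*12*13) = √(324 + 312) = √636 = 2*√159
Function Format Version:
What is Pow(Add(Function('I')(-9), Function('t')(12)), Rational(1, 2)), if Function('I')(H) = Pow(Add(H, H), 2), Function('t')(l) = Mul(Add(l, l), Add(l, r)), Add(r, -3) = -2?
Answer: Mul(2, Pow(159, Rational(1, 2))) ≈ 25.219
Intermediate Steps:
r = 1 (r = Add(3, -2) = 1)
Function('t')(l) = Mul(2, l, Add(1, l)) (Function('t')(l) = Mul(Add(l, l), Add(l, 1)) = Mul(Mul(2, l), Add(1, l)) = Mul(2, l, Add(1, l)))
Function('I')(H) = Mul(4, Pow(H, 2)) (Function('I')(H) = Pow(Mul(2, H), 2) = Mul(4, Pow(H, 2)))
Pow(Add(Function('I')(-9), Function('t')(12)), Rational(1, 2)) = Pow(Add(Mul(4, Pow(-9, 2)), Mul(2, 12, Add(1, 12))), Rational(1, 2)) = Pow(Add(Mul(4, 81), Mul(2, 12, 13)), Rational(1, 2)) = Pow(Add(324, 312), Rational(1, 2)) = Pow(636, Rational(1, 2)) = Mul(2, Pow(159, Rational(1, 2)))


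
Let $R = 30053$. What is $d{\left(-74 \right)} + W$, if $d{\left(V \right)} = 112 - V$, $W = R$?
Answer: $30239$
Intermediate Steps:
$W = 30053$
$d{\left(-74 \right)} + W = \left(112 - -74\right) + 30053 = \left(112 + 74\right) + 30053 = 186 + 30053 = 30239$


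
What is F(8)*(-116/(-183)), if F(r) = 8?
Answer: 928/183 ≈ 5.0710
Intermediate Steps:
F(8)*(-116/(-183)) = 8*(-116/(-183)) = 8*(-116*(-1/183)) = 8*(116/183) = 928/183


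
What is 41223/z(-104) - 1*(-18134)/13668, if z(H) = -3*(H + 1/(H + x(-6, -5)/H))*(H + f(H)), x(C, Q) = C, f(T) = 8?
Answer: -233710247/4728471936 ≈ -0.049426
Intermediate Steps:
z(H) = -3*(8 + H)*(H + 1/(H - 6/H)) (z(H) = -3*(H + 1/(H - 6/H))*(H + 8) = -3*(H + 1/(H - 6/H))*(8 + H) = -3*(8 + H)*(H + 1/(H - 6/H)))
41223/z(-104) - 1*(-18134)/13668 = 41223/((3*(-104)*(40 - 1*(-104)³ - 8*(-104)² + 5*(-104))/(-6 + (-104)²))) - 1*(-18134)/13668 = 41223/((3*(-104)*(40 - 1*(-1124864) - 8*10816 - 520)/(-6 + 10816))) + 18134*(1/13668) = 41223/((3*(-104)*(40 + 1124864 - 86528 - 520)/10810)) + 9067/6834 = 41223/((3*(-104)*(1/10810)*1037856)) + 9067/6834 = 41223/(-161905536/5405) + 9067/6834 = 41223*(-5405/161905536) + 9067/6834 = -5713085/4151424 + 9067/6834 = -233710247/4728471936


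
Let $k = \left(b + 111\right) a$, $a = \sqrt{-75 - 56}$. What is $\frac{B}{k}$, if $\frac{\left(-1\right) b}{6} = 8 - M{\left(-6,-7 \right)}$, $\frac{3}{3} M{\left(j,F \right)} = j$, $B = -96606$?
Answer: $\frac{3578 i \sqrt{131}}{131} \approx 312.61 i$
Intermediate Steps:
$M{\left(j,F \right)} = j$
$a = i \sqrt{131}$ ($a = \sqrt{-131} = i \sqrt{131} \approx 11.446 i$)
$b = -84$ ($b = - 6 \left(8 - -6\right) = - 6 \left(8 + 6\right) = \left(-6\right) 14 = -84$)
$k = 27 i \sqrt{131}$ ($k = \left(-84 + 111\right) i \sqrt{131} = 27 i \sqrt{131} \approx 309.03 i$)
$\frac{B}{k} = - \frac{96606}{27 i \sqrt{131}} = - 96606 \left(- \frac{i \sqrt{131}}{3537}\right) = \frac{3578 i \sqrt{131}}{131}$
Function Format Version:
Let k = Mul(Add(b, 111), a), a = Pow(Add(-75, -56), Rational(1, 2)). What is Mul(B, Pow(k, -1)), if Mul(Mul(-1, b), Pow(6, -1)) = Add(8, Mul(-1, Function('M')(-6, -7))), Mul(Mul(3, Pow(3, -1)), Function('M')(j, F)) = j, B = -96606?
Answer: Mul(Rational(3578, 131), I, Pow(131, Rational(1, 2))) ≈ Mul(312.61, I)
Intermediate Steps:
Function('M')(j, F) = j
a = Mul(I, Pow(131, Rational(1, 2))) (a = Pow(-131, Rational(1, 2)) = Mul(I, Pow(131, Rational(1, 2))) ≈ Mul(11.446, I))
b = -84 (b = Mul(-6, Add(8, Mul(-1, -6))) = Mul(-6, Add(8, 6)) = Mul(-6, 14) = -84)
k = Mul(27, I, Pow(131, Rational(1, 2))) (k = Mul(Add(-84, 111), Mul(I, Pow(131, Rational(1, 2)))) = Mul(27, Mul(I, Pow(131, Rational(1, 2)))) = Mul(27, I, Pow(131, Rational(1, 2))) ≈ Mul(309.03, I))
Mul(B, Pow(k, -1)) = Mul(-96606, Pow(Mul(27, I, Pow(131, Rational(1, 2))), -1)) = Mul(-96606, Mul(Rational(-1, 3537), I, Pow(131, Rational(1, 2)))) = Mul(Rational(3578, 131), I, Pow(131, Rational(1, 2)))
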